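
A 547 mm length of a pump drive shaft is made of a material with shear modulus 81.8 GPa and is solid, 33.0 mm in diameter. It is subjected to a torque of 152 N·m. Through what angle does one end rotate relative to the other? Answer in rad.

J = πd⁴/32 = π(0.0330)⁴/32 = 1.164×10^-7 m⁴.
θ = T·L/(G·J) = 152.0 × 0.547 / (81.8×10⁹ × 1.164×10^-7) = 8.730×10^-3 rad.

0.00873 rad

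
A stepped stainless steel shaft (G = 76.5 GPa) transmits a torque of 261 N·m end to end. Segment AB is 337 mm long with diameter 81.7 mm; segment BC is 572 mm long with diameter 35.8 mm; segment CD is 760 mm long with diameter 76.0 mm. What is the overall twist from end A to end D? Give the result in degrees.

J_AB = π(0.0817)⁴/32 = 4.37×10^-6 m⁴; J_BC = π(0.0358)⁴/32 = 1.61×10^-7 m⁴; J_CD = π(0.0760)⁴/32 = 3.28×10^-6 m⁴.
θ = (T/G)·Σ L_i/J_i = (261.0/76.5×10⁹)·(0.337/4.37×10^-6 + 0.572/1.61×10^-7 + 0.760/3.28×10^-6) = 0.01316 rad.

0.754°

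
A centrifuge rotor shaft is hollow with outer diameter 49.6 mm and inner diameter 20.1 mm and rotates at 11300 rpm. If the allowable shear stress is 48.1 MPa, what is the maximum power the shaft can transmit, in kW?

J = π(d_o⁴ − d_i⁴)/32 = π(0.0496⁴ − 0.0201⁴)/32 = 5.782×10^-7 m⁴.
T_max = τ_allow·J/r = 4.81×10^7 × 5.782×10^-7 / 0.0248 = 1121 N·m.
ω = 2π·11300/60 = 1183 rad/s, so P_max = T_max·ω = 1.327×10^6 W.

1330 kW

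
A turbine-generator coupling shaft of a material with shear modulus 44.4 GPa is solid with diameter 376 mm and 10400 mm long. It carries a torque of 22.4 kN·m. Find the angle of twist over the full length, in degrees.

J = πd⁴/32 = π(0.376)⁴/32 = 1.962×10^-3 m⁴.
θ = T·L/(G·J) = 22400 × 10.4 / (44.4×10⁹ × 1.962×10^-3) = 2.674×10^-3 rad.

0.153°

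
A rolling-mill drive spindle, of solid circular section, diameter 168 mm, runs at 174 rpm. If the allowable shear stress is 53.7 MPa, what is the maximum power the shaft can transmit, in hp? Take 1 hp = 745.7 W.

1220 hp

J = πd⁴/32 = π(0.168)⁴/32 = 7.821×10^-5 m⁴.
T_max = τ_allow·J/r = 5.37×10^7 × 7.821×10^-5 / 0.0840 = 50000 N·m.
ω = 2π·174/60 = 18.22 rad/s, so P_max = T_max·ω = 9.110×10^5 W.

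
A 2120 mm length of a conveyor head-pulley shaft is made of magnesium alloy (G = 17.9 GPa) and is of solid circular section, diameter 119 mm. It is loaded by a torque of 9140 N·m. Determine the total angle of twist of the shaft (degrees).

J = πd⁴/32 = π(0.119)⁴/32 = 1.969×10^-5 m⁴.
θ = T·L/(G·J) = 9140 × 2.12 / (17.9×10⁹ × 1.969×10^-5) = 0.05498 rad.

3.15°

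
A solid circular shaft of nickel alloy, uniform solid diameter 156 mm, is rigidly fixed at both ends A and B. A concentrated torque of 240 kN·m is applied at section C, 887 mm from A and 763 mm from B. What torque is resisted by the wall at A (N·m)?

With uniform GJ and both ends fixed, compatibility θ_AC = θ_CB gives T_A·a = T_B·b, together with T_A + T_B = T₀.
T_A = T₀·b/(a+b) = 240000·763/1650 = 111000 N·m; T_B = 129000 N·m.

111000 N·m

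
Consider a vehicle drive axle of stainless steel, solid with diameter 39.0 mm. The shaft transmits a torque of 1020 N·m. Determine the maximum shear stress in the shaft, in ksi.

J = πd⁴/32 = π(0.0390)⁴/32 = 2.271×10^-7 m⁴.
τ_max = T·r/J = 1020 × 0.0195 / 2.271×10^-7 = 8.757×10^7 Pa.

12.7 ksi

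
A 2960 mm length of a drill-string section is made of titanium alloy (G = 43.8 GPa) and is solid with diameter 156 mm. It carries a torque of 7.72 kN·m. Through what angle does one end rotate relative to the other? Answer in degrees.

0.514°

J = πd⁴/32 = π(0.156)⁴/32 = 5.814×10^-5 m⁴.
θ = T·L/(G·J) = 7720 × 2.96 / (43.8×10⁹ × 5.814×10^-5) = 8.973×10^-3 rad.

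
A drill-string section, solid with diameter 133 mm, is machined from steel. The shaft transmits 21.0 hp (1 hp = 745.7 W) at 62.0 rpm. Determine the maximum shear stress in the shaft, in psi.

757 psi

ω = 2π·62.0/60 = 6.493 rad/s, so T = P/ω = 21.0×745.7 / 6.493 = 2412 N·m.
J = πd⁴/32 = π(0.133)⁴/32 = 3.072×10^-5 m⁴.
τ_max = T·r/J = 2412 × 0.0665 / 3.072×10^-5 = 5.221×10^6 Pa.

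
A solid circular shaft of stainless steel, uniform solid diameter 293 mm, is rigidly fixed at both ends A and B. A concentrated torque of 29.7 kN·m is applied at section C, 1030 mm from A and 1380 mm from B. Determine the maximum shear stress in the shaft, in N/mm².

3.44 N/mm²

With uniform GJ and both ends fixed, compatibility θ_AC = θ_CB gives T_A·a = T_B·b, together with T_A + T_B = T₀.
T_A = T₀·b/(a+b) = 29700·1380/2410 = 17010 N·m; T_B = 12690 N·m.
τ in each portion: τ_AC = 3.44×10^6 Pa, τ_CB = 2.57×10^6 Pa; maximum is in AC.
τ_max = T_AC·r/J = 17010·0.146/7.24×10^-4 = 3.443×10^6 Pa.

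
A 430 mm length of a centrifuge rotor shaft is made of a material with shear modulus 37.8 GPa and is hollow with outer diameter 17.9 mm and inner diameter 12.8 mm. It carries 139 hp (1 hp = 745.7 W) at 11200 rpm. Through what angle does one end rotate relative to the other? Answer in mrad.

ω = 2π·11200/60 = 1173 rad/s, so T = P/ω = 139×745.7 / 1173 = 88.38 N·m.
J = π(d_o⁴ − d_i⁴)/32 = π(0.0179⁴ − 0.0128⁴)/32 = 7.444×10^-9 m⁴.
θ = T·L/(G·J) = 88.38 × 0.430 / (37.8×10⁹ × 7.444×10^-9) = 0.1351 rad.

135 mrad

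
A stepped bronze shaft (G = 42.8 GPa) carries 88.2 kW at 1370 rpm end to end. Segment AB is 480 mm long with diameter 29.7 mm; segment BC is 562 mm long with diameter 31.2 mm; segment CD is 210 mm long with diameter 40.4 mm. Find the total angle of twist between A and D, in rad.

ω = 2π·1370/60 = 143.5 rad/s, so T = P/ω = 88.2×10³ / 143.5 = 614.8 N·m.
J_AB = π(0.0297)⁴/32 = 7.64×10^-8 m⁴; J_BC = π(0.0312)⁴/32 = 9.30×10^-8 m⁴; J_CD = π(0.0404)⁴/32 = 2.62×10^-7 m⁴.
θ = (T/G)·Σ L_i/J_i = (614.8/42.8×10⁹)·(0.480/7.64×10^-8 + 0.562/9.30×10^-8 + 0.210/2.62×10^-7) = 0.1886 rad.

0.189 rad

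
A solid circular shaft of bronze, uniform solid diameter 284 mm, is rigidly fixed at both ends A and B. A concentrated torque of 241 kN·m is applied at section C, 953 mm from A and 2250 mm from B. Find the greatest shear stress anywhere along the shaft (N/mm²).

With uniform GJ and both ends fixed, compatibility θ_AC = θ_CB gives T_A·a = T_B·b, together with T_A + T_B = T₀.
T_A = T₀·b/(a+b) = 241000·2250/3203 = 169300 N·m; T_B = 71710 N·m.
τ in each portion: τ_AC = 3.76×10^7 Pa, τ_CB = 1.59×10^7 Pa; maximum is in AC.
τ_max = T_AC·r/J = 169300·0.142/6.39×10^-4 = 3.764×10^7 Pa.

37.6 N/mm²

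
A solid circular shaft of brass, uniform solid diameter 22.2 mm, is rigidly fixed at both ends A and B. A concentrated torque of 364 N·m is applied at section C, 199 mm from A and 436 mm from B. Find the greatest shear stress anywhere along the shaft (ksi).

With uniform GJ and both ends fixed, compatibility θ_AC = θ_CB gives T_A·a = T_B·b, together with T_A + T_B = T₀.
T_A = T₀·b/(a+b) = 364.0·436/635.0 = 249.9 N·m; T_B = 114.1 N·m.
τ in each portion: τ_AC = 1.16×10^8 Pa, τ_CB = 5.31×10^7 Pa; maximum is in AC.
τ_max = T_AC·r/J = 249.9·0.0111/2.38×10^-8 = 1.163×10^8 Pa.

16.9 ksi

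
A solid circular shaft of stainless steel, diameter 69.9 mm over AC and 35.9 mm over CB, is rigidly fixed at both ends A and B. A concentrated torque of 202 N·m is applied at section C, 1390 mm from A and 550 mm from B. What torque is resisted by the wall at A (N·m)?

Compatibility: T_A·a/J_AC = T_B·b/J_CB with T_A + T_B = T₀.
J_AC = 2.34×10^-6 m⁴, J_CB = 1.63×10^-7 m⁴, so T_A = T₀·(J_AC/a)/((J_AC/a)+(J_CB/b)) = 171.8 N·m, T_B = 30.21 N·m.

172 N·m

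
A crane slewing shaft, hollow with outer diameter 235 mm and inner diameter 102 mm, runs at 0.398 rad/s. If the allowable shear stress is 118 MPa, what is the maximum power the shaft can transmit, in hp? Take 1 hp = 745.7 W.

J = π(d_o⁴ − d_i⁴)/32 = π(0.235⁴ − 0.102⁴)/32 = 2.888×10^-4 m⁴.
T_max = τ_allow·J/r = 1.18×10^8 × 2.888×10^-4 / 0.117 = 290000 N·m.
ω = 0.398 rad/s, so P_max = T_max·ω = 1.154×10^5 W.

155 hp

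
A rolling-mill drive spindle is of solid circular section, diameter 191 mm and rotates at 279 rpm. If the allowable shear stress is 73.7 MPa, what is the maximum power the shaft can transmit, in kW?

J = πd⁴/32 = π(0.191)⁴/32 = 1.307×10^-4 m⁴.
T_max = τ_allow·J/r = 7.37×10^7 × 1.307×10^-4 / 0.0955 = 100800 N·m.
ω = 2π·279/60 = 29.22 rad/s, so P_max = T_max·ω = 2.946×10^6 W.

2950 kW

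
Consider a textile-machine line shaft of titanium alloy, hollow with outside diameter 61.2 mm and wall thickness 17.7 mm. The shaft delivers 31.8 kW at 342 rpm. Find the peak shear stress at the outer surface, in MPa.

20.4 MPa

ω = 2π·342/60 = 35.81 rad/s, so T = P/ω = 31.8×10³ / 35.81 = 887.9 N·m.
J = π(d_o⁴ − d_i⁴)/32 = π(0.0612⁴ − 0.0258⁴)/32 = 1.334×10^-6 m⁴.
τ_max = T·r/J = 887.9 × 0.0306 / 1.334×10^-6 = 2.037×10^7 Pa.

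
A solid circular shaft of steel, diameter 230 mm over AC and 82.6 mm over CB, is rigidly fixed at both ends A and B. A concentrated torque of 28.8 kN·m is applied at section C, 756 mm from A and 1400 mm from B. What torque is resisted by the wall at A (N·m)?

Compatibility: T_A·a/J_AC = T_B·b/J_CB with T_A + T_B = T₀.
J_AC = 2.75×10^-4 m⁴, J_CB = 4.57×10^-6 m⁴, so T_A = T₀·(J_AC/a)/((J_AC/a)+(J_CB/b)) = 28540 N·m, T_B = 256.4 N·m.

28500 N·m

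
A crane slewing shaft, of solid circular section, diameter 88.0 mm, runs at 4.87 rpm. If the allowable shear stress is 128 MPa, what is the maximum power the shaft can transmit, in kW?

8.73 kW

J = πd⁴/32 = π(0.0880)⁴/32 = 5.887×10^-6 m⁴.
T_max = τ_allow·J/r = 1.28×10^8 × 5.887×10^-6 / 0.0440 = 17130 N·m.
ω = 2π·4.87/60 = 0.5100 rad/s, so P_max = T_max·ω = 8735 W.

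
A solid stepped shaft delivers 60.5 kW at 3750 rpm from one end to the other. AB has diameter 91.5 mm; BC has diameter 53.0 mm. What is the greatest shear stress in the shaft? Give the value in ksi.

0.764 ksi

ω = 2π·3750/60 = 392.7 rad/s, so T = P/ω = 60.5×10³ / 392.7 = 154.1 N·m.
Under the same torque, τ_max = 16T/(πd³) is largest where d is smallest — segment BC (d = 53.0 mm).
τ_max = 16·154.1/(π·(0.0530)³) = 5.270×10^6 Pa.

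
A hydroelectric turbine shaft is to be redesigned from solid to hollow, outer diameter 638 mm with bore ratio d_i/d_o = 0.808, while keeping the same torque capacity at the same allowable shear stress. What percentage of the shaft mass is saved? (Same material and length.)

Equal τ_max and T ⇒ the solid shaft needs d_s³ = d_o³(1−k⁴), so d_s = 638·(1−0.808⁴)^(1/3) = 530.2 mm.
Area ratio A_h/A_s = d_o²(1−k²)/d_s² = (1−k²)/(1−k⁴)^(2/3) = 0.5027.
Mass saving = 1 − 0.5027 = 49.7 %.

49.7 %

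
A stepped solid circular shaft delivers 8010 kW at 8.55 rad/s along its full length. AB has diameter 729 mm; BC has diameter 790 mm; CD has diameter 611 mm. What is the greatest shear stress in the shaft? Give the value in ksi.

ω = 8.55 rad/s, so T = P/ω = 8010×10³ / 8.550 = 936800 N·m.
Under the same torque, τ_max = 16T/(πd³) is largest where d is smallest — segment CD (d = 611 mm).
τ_max = 16·936800/(π·(0.611)³) = 2.092×10^7 Pa.

3.03 ksi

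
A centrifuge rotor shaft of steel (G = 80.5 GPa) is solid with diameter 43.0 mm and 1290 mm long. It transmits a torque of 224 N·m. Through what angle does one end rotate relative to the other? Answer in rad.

0.0107 rad

J = πd⁴/32 = π(0.0430)⁴/32 = 3.356×10^-7 m⁴.
θ = T·L/(G·J) = 224.0 × 1.29 / (80.5×10⁹ × 3.356×10^-7) = 0.01069 rad.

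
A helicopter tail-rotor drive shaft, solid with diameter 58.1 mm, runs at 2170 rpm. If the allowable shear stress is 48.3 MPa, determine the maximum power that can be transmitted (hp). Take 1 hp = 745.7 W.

J = πd⁴/32 = π(0.0581)⁴/32 = 1.119×10^-6 m⁴.
T_max = τ_allow·J/r = 4.83×10^7 × 1.119×10^-6 / 0.0290 = 1860 N·m.
ω = 2π·2170/60 = 227.2 rad/s, so P_max = T_max·ω = 4.227×10^5 W.

567 hp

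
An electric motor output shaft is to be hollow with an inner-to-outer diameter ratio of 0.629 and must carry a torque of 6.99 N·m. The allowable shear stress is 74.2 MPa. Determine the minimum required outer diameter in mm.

8.29 mm

For a hollow shaft with d_i/d_o = 0.629: τ_max = 16T/(π d_o³ (1−k⁴)), so d_o = [16T/(π τ_allow (1−k⁴))]^(1/3) = [16·6.990/(π·7.42×10^7·0.8435)]^(1/3) = 0.008286 m.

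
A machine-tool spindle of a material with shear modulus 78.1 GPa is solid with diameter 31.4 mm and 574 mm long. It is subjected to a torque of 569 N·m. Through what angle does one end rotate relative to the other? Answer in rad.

J = πd⁴/32 = π(0.0314)⁴/32 = 9.544×10^-8 m⁴.
θ = T·L/(G·J) = 569.0 × 0.574 / (78.1×10⁹ × 9.544×10^-8) = 0.04382 rad.

0.0438 rad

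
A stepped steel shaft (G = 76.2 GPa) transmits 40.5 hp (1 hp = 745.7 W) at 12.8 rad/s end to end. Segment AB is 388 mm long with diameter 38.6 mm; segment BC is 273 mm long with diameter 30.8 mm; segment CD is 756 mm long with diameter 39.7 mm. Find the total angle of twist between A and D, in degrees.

14.1°

ω = 12.8 rad/s, so T = P/ω = 40.5×745.7 / 12.80 = 2359 N·m.
J_AB = π(0.0386)⁴/32 = 2.18×10^-7 m⁴; J_BC = π(0.0308)⁴/32 = 8.83×10^-8 m⁴; J_CD = π(0.0397)⁴/32 = 2.44×10^-7 m⁴.
θ = (T/G)·Σ L_i/J_i = (2359/76.2×10⁹)·(0.388/2.18×10^-7 + 0.273/8.83×10^-8 + 0.756/2.44×10^-7) = 0.2468 rad.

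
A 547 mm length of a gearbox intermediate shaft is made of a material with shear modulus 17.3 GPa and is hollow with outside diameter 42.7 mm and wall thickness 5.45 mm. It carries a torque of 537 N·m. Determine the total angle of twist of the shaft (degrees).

4.31°

J = π(d_o⁴ − d_i⁴)/32 = π(0.0427⁴ − 0.0318⁴)/32 = 2.260×10^-7 m⁴.
θ = T·L/(G·J) = 537.0 × 0.547 / (17.3×10⁹ × 2.260×10^-7) = 0.07514 rad.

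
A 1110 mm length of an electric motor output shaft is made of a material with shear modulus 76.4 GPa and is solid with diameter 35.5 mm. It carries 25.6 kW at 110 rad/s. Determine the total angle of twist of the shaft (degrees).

ω = 110 rad/s, so T = P/ω = 25.6×10³ / 110.0 = 232.7 N·m.
J = πd⁴/32 = π(0.0355)⁴/32 = 1.559×10^-7 m⁴.
θ = T·L/(G·J) = 232.7 × 1.11 / (76.4×10⁹ × 1.559×10^-7) = 0.02169 rad.

1.24°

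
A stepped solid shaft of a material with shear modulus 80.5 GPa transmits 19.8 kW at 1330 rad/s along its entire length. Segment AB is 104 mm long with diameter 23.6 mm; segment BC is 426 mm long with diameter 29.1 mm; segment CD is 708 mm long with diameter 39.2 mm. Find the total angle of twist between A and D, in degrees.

0.133°

ω = 1330 rad/s, so T = P/ω = 19.8×10³ / 1330 = 14.89 N·m.
J_AB = π(0.0236)⁴/32 = 3.05×10^-8 m⁴; J_BC = π(0.0291)⁴/32 = 7.04×10^-8 m⁴; J_CD = π(0.0392)⁴/32 = 2.32×10^-7 m⁴.
θ = (T/G)·Σ L_i/J_i = (14.89/80.5×10⁹)·(0.104/3.05×10^-8 + 0.426/7.04×10^-8 + 0.708/2.32×10^-7) = 2.315×10^-3 rad.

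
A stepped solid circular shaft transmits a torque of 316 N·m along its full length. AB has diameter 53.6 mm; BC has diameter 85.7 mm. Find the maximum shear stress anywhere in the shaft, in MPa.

Under the same torque, τ_max = 16T/(πd³) is largest where d is smallest — segment AB (d = 53.6 mm).
τ_max = 16·316.0/(π·(0.0536)³) = 1.045×10^7 Pa.

10.5 MPa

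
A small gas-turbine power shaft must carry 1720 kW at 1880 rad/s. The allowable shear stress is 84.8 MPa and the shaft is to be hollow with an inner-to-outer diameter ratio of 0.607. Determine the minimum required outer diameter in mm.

39.9 mm

ω = 1880 rad/s, so T = P/ω = 1720×10³ / 1880 = 914.9 N·m.
For a hollow shaft with d_i/d_o = 0.607: τ_max = 16T/(π d_o³ (1−k⁴)), so d_o = [16T/(π τ_allow (1−k⁴))]^(1/3) = [16·914.9/(π·8.48×10^7·0.8642)]^(1/3) = 0.03991 m.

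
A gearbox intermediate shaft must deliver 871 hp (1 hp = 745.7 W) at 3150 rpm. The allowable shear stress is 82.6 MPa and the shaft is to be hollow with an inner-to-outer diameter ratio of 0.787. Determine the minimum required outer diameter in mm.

ω = 2π·3150/60 = 329.9 rad/s, so T = P/ω = 871×745.7 / 329.9 = 1969 N·m.
For a hollow shaft with d_i/d_o = 0.787: τ_max = 16T/(π d_o³ (1−k⁴)), so d_o = [16T/(π τ_allow (1−k⁴))]^(1/3) = [16·1969/(π·8.26×10^7·0.6164)]^(1/3) = 0.05818 m.

58.2 mm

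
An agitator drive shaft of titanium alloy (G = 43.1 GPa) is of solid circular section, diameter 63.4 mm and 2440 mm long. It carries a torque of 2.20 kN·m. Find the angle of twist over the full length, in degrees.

4.50°

J = πd⁴/32 = π(0.0634)⁴/32 = 1.586×10^-6 m⁴.
θ = T·L/(G·J) = 2200 × 2.44 / (43.1×10⁹ × 1.586×10^-6) = 0.07852 rad.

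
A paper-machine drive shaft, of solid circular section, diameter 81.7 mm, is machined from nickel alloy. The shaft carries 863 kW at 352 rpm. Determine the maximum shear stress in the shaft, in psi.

31700 psi

ω = 2π·352/60 = 36.86 rad/s, so T = P/ω = 863×10³ / 36.86 = 23410 N·m.
J = πd⁴/32 = π(0.0817)⁴/32 = 4.374×10^-6 m⁴.
τ_max = T·r/J = 23410 × 0.0409 / 4.374×10^-6 = 2.186×10^8 Pa.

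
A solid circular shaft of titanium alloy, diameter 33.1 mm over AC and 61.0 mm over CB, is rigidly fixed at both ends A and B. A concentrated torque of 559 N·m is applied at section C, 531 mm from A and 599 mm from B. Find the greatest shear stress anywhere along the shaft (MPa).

11.4 MPa

Compatibility: T_A·a/J_AC = T_B·b/J_CB with T_A + T_B = T₀.
J_AC = 1.18×10^-7 m⁴, J_CB = 1.36×10^-6 m⁴, so T_A = T₀·(J_AC/a)/((J_AC/a)+(J_CB/b)) = 49.80 N·m, T_B = 509.2 N·m.
τ in each portion: τ_AC = 6.99×10^6 Pa, τ_CB = 1.14×10^7 Pa; maximum is in CB.
τ_max = T_CB·r/J = 509.2·0.0305/1.36×10^-6 = 1.143×10^7 Pa.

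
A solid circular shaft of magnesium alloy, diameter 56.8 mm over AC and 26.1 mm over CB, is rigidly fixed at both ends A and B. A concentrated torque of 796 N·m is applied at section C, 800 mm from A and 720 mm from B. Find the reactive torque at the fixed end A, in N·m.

Compatibility: T_A·a/J_AC = T_B·b/J_CB with T_A + T_B = T₀.
J_AC = 1.02×10^-6 m⁴, J_CB = 4.56×10^-8 m⁴, so T_A = T₀·(J_AC/a)/((J_AC/a)+(J_CB/b)) = 758.4 N·m, T_B = 37.57 N·m.

758 N·m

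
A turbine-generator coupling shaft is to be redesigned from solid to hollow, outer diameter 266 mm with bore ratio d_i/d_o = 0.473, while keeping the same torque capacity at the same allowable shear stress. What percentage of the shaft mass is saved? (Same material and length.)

Equal τ_max and T ⇒ the solid shaft needs d_s³ = d_o³(1−k⁴), so d_s = 266·(1−0.473⁴)^(1/3) = 261.5 mm.
Area ratio A_h/A_s = d_o²(1−k²)/d_s² = (1−k²)/(1−k⁴)^(2/3) = 0.8033.
Mass saving = 1 − 0.8033 = 19.7 %.

19.7 %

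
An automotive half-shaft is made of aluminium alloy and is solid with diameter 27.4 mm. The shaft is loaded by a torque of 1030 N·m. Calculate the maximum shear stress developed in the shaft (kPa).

J = πd⁴/32 = π(0.0274)⁴/32 = 5.534×10^-8 m⁴.
τ_max = T·r/J = 1030 × 0.0137 / 5.534×10^-8 = 2.550×10^8 Pa.

255000 kPa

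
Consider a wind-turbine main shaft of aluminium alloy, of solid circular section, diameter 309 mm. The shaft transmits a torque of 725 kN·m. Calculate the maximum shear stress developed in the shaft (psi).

18200 psi

J = πd⁴/32 = π(0.309)⁴/32 = 8.950×10^-4 m⁴.
τ_max = T·r/J = 725000 × 0.154 / 8.950×10^-4 = 1.252×10^8 Pa.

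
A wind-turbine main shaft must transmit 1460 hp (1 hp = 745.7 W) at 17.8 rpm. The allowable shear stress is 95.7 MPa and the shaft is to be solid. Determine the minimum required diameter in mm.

ω = 2π·17.8/60 = 1.864 rad/s, so T = P/ω = 1460×745.7 / 1.864 = 584100 N·m.
For a solid shaft τ_max = 16T/(πd³), so d = (16T/(π τ_allow))^(1/3) = (16·584100/(π·9.57×10^7))^(1/3) = 0.3144 m.

314 mm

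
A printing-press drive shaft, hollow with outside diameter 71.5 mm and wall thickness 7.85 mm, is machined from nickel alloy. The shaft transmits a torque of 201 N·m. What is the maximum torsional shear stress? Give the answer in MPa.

J = π(d_o⁴ − d_i⁴)/32 = π(0.0715⁴ − 0.0558⁴)/32 = 1.614×10^-6 m⁴.
τ_max = T·r/J = 201.0 × 0.0357 / 1.614×10^-6 = 4.452×10^6 Pa.

4.45 MPa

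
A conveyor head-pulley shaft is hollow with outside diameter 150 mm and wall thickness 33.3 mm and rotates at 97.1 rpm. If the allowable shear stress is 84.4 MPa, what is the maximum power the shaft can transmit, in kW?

J = π(d_o⁴ − d_i⁴)/32 = π(0.150⁴ − 0.0834⁴)/32 = 4.495×10^-5 m⁴.
T_max = τ_allow·J/r = 8.44×10^7 × 4.495×10^-5 / 0.0750 = 50590 N·m.
ω = 2π·97.1/60 = 10.17 rad/s, so P_max = T_max·ω = 5.144×10^5 W.

514 kW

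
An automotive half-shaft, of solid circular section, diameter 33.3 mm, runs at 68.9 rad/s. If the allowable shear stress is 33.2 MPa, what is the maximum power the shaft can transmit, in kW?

16.6 kW

J = πd⁴/32 = π(0.0333)⁴/32 = 1.207×10^-7 m⁴.
T_max = τ_allow·J/r = 3.32×10^7 × 1.207×10^-7 / 0.0166 = 240.7 N·m.
ω = 68.9 rad/s, so P_max = T_max·ω = 1.659×10^4 W.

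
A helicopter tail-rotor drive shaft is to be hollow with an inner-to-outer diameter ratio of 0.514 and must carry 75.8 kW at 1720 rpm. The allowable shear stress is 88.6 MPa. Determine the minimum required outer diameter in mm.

ω = 2π·1720/60 = 180.1 rad/s, so T = P/ω = 75.8×10³ / 180.1 = 420.8 N·m.
For a hollow shaft with d_i/d_o = 0.514: τ_max = 16T/(π d_o³ (1−k⁴)), so d_o = [16T/(π τ_allow (1−k⁴))]^(1/3) = [16·420.8/(π·8.86×10^7·0.9302)]^(1/3) = 0.02963 m.

29.6 mm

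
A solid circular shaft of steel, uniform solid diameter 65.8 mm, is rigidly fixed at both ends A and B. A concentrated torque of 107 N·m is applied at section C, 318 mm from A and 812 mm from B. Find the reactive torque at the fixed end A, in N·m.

With uniform GJ and both ends fixed, compatibility θ_AC = θ_CB gives T_A·a = T_B·b, together with T_A + T_B = T₀.
T_A = T₀·b/(a+b) = 107.0·812/1130 = 76.89 N·m; T_B = 30.11 N·m.

76.9 N·m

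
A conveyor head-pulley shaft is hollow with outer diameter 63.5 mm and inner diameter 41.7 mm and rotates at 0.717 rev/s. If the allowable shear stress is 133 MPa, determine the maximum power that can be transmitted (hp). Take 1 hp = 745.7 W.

32.9 hp

J = π(d_o⁴ − d_i⁴)/32 = π(0.0635⁴ − 0.0417⁴)/32 = 1.299×10^-6 m⁴.
T_max = τ_allow·J/r = 1.33×10^8 × 1.299×10^-6 / 0.0318 = 5443 N·m.
ω = 2π·0.717 = 4.505 rad/s, so P_max = T_max·ω = 2.452×10^4 W.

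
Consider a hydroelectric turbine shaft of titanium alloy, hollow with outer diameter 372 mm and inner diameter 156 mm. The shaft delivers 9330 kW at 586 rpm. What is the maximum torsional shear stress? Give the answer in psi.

ω = 2π·586/60 = 61.37 rad/s, so T = P/ω = 9330×10³ / 61.37 = 152000 N·m.
J = π(d_o⁴ − d_i⁴)/32 = π(0.372⁴ − 0.156⁴)/32 = 1.822×10^-3 m⁴.
τ_max = T·r/J = 152000 × 0.186 / 1.822×10^-3 = 1.552×10^7 Pa.

2250 psi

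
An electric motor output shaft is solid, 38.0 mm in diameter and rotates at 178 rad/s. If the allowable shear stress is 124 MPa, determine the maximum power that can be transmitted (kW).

238 kW

J = πd⁴/32 = π(0.0380)⁴/32 = 2.047×10^-7 m⁴.
T_max = τ_allow·J/r = 1.24×10^8 × 2.047×10^-7 / 0.0190 = 1336 N·m.
ω = 178 rad/s, so P_max = T_max·ω = 2.378×10^5 W.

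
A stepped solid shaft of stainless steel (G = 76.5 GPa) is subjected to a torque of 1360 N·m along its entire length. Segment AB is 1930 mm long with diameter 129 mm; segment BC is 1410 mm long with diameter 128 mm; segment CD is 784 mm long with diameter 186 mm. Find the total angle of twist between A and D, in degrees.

0.134°

J_AB = π(0.129)⁴/32 = 2.72×10^-5 m⁴; J_BC = π(0.128)⁴/32 = 2.64×10^-5 m⁴; J_CD = π(0.186)⁴/32 = 1.18×10^-4 m⁴.
θ = (T/G)·Σ L_i/J_i = (1360/76.5×10⁹)·(1.93/2.72×10^-5 + 1.41/2.64×10^-5 + 0.784/1.18×10^-4) = 2.332×10^-3 rad.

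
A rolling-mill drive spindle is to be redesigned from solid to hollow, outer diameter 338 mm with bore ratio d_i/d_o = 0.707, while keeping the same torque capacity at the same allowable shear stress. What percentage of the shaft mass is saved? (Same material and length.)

Equal τ_max and T ⇒ the solid shaft needs d_s³ = d_o³(1−k⁴), so d_s = 338·(1−0.707⁴)^(1/3) = 307.1 mm.
Area ratio A_h/A_s = d_o²(1−k²)/d_s² = (1−k²)/(1−k⁴)^(2/3) = 0.6058.
Mass saving = 1 − 0.6058 = 39.4 %.

39.4 %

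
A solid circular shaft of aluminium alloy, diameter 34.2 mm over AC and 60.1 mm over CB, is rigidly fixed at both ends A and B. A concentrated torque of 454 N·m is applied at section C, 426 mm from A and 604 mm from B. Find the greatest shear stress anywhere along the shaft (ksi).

1.34 ksi

Compatibility: T_A·a/J_AC = T_B·b/J_CB with T_A + T_B = T₀.
J_AC = 1.34×10^-7 m⁴, J_CB = 1.28×10^-6 m⁴, so T_A = T₀·(J_AC/a)/((J_AC/a)+(J_CB/b)) = 58.76 N·m, T_B = 395.2 N·m.
τ in each portion: τ_AC = 7.48×10^6 Pa, τ_CB = 9.27×10^6 Pa; maximum is in CB.
τ_max = T_CB·r/J = 395.2·0.0301/1.28×10^-6 = 9.273×10^6 Pa.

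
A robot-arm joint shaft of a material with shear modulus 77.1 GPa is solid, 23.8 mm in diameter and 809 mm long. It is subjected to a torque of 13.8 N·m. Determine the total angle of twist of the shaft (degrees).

J = πd⁴/32 = π(0.0238)⁴/32 = 3.150×10^-8 m⁴.
θ = T·L/(G·J) = 13.80 × 0.809 / (77.1×10⁹ × 3.150×10^-8) = 4.597×10^-3 rad.

0.263°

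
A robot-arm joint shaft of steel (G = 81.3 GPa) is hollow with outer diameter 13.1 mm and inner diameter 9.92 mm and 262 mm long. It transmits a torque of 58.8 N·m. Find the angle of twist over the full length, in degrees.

5.59°

J = π(d_o⁴ − d_i⁴)/32 = π(0.0131⁴ − 0.00992⁴)/32 = 1.941×10^-9 m⁴.
θ = T·L/(G·J) = 58.80 × 0.262 / (81.3×10⁹ × 1.941×10^-9) = 0.09765 rad.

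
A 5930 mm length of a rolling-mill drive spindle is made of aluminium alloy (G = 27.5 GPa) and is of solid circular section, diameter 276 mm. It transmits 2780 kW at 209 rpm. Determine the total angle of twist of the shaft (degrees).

ω = 2π·209/60 = 21.89 rad/s, so T = P/ω = 2780×10³ / 21.89 = 127000 N·m.
J = πd⁴/32 = π(0.276)⁴/32 = 5.697×10^-4 m⁴.
θ = T·L/(G·J) = 127000 × 5.93 / (27.5×10⁹ × 5.697×10^-4) = 0.04808 rad.

2.75°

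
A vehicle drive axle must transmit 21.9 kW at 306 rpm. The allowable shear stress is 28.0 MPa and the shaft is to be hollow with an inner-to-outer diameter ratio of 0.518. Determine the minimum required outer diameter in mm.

ω = 2π·306/60 = 32.04 rad/s, so T = P/ω = 21.9×10³ / 32.04 = 683.4 N·m.
For a hollow shaft with d_i/d_o = 0.518: τ_max = 16T/(π d_o³ (1−k⁴)), so d_o = [16T/(π τ_allow (1−k⁴))]^(1/3) = [16·683.4/(π·2.80×10^7·0.9280)]^(1/3) = 0.05117 m.

51.2 mm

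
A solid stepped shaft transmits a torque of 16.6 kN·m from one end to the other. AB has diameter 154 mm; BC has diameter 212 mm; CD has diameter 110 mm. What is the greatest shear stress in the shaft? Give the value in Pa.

6.35e7 Pa

Under the same torque, τ_max = 16T/(πd³) is largest where d is smallest — segment CD (d = 110 mm).
τ_max = 16·16600/(π·(0.110)³) = 6.352×10^7 Pa.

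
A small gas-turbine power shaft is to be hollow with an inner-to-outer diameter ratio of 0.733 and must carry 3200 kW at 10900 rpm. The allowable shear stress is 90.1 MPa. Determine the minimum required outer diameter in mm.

60.6 mm

ω = 2π·10900/60 = 1141 rad/s, so T = P/ω = 3200×10³ / 1141 = 2803 N·m.
For a hollow shaft with d_i/d_o = 0.733: τ_max = 16T/(π d_o³ (1−k⁴)), so d_o = [16T/(π τ_allow (1−k⁴))]^(1/3) = [16·2803/(π·9.01×10^7·0.7113)]^(1/3) = 0.06062 m.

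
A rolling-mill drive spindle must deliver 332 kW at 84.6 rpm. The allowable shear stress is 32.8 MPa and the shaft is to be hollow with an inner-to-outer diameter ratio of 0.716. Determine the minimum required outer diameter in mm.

ω = 2π·84.6/60 = 8.859 rad/s, so T = P/ω = 332×10³ / 8.859 = 37470 N·m.
For a hollow shaft with d_i/d_o = 0.716: τ_max = 16T/(π d_o³ (1−k⁴)), so d_o = [16T/(π τ_allow (1−k⁴))]^(1/3) = [16·37470/(π·3.28×10^7·0.7372)]^(1/3) = 0.1991 m.

199 mm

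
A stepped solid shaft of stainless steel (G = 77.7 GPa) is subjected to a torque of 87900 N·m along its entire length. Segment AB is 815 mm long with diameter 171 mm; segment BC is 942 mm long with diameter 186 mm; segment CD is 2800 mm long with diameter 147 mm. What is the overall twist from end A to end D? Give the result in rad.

J_AB = π(0.171)⁴/32 = 8.39×10^-5 m⁴; J_BC = π(0.186)⁴/32 = 1.18×10^-4 m⁴; J_CD = π(0.147)⁴/32 = 4.58×10^-5 m⁴.
θ = (T/G)·Σ L_i/J_i = (87900/77.7×10⁹)·(0.815/8.39×10^-5 + 0.942/1.18×10^-4 + 2.80/4.58×10^-5) = 0.08915 rad.

0.0891 rad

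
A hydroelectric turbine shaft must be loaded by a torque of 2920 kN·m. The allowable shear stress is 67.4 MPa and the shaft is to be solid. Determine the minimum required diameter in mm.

604 mm

For a solid shaft τ_max = 16T/(πd³), so d = (16T/(π τ_allow))^(1/3) = (16·2.920e6/(π·6.74×10^7))^(1/3) = 0.6043 m.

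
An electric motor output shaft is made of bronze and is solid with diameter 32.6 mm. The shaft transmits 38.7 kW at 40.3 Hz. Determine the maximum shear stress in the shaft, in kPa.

22500 kPa

ω = 2π·40.3 = 253.2 rad/s, so T = P/ω = 38.7×10³ / 253.2 = 152.8 N·m.
J = πd⁴/32 = π(0.0326)⁴/32 = 1.109×10^-7 m⁴.
τ_max = T·r/J = 152.8 × 0.0163 / 1.109×10^-7 = 2.247×10^7 Pa.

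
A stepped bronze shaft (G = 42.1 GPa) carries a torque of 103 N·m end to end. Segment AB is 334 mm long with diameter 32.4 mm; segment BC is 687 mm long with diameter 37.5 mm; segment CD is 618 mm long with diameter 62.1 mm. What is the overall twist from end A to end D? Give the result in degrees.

0.988°

J_AB = π(0.0324)⁴/32 = 1.08×10^-7 m⁴; J_BC = π(0.0375)⁴/32 = 1.94×10^-7 m⁴; J_CD = π(0.0621)⁴/32 = 1.46×10^-6 m⁴.
θ = (T/G)·Σ L_i/J_i = (103.0/42.1×10⁹)·(0.334/1.08×10^-7 + 0.687/1.94×10^-7 + 0.618/1.46×10^-6) = 0.01725 rad.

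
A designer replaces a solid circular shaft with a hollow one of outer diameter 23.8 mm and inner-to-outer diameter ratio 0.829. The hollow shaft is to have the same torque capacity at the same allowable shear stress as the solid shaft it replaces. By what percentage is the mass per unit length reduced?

52.1 %

Equal τ_max and T ⇒ the solid shaft needs d_s³ = d_o³(1−k⁴), so d_s = 23.8·(1−0.829⁴)^(1/3) = 19.23 mm.
Area ratio A_h/A_s = d_o²(1−k²)/d_s² = (1−k²)/(1−k⁴)^(2/3) = 0.4789.
Mass saving = 1 − 0.4789 = 52.1 %.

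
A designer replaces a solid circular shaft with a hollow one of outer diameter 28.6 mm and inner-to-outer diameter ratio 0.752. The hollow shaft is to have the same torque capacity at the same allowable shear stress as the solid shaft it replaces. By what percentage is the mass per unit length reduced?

43.8 %

Equal τ_max and T ⇒ the solid shaft needs d_s³ = d_o³(1−k⁴), so d_s = 28.6·(1−0.752⁴)^(1/3) = 25.15 mm.
Area ratio A_h/A_s = d_o²(1−k²)/d_s² = (1−k²)/(1−k⁴)^(2/3) = 0.5618.
Mass saving = 1 − 0.5618 = 43.8 %.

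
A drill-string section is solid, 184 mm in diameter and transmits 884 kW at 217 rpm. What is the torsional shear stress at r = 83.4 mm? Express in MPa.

28.8 MPa

ω = 2π·217/60 = 22.72 rad/s, so T = P/ω = 884×10³ / 22.72 = 38900 N·m.
J = πd⁴/32 = π(0.184)⁴/32 = 1.125×10^-4 m⁴.
Shear stress varies linearly with radius: τ = T·r/J = 38900 × 0.0834 / 1.125×10^-4 = 2.883×10^7 Pa.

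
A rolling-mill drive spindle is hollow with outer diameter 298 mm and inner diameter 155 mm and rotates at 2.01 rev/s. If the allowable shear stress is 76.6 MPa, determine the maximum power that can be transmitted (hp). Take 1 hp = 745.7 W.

6250 hp

J = π(d_o⁴ − d_i⁴)/32 = π(0.298⁴ − 0.155⁴)/32 = 7.176×10^-4 m⁴.
T_max = τ_allow·J/r = 7.66×10^7 × 7.176×10^-4 / 0.149 = 368900 N·m.
ω = 2π·2.01 = 12.63 rad/s, so P_max = T_max·ω = 4.659×10^6 W.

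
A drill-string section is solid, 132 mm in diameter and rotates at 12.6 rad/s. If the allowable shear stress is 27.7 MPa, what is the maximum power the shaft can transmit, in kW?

158 kW

J = πd⁴/32 = π(0.132)⁴/32 = 2.981×10^-5 m⁴.
T_max = τ_allow·J/r = 2.77×10^7 × 2.981×10^-5 / 0.0660 = 12510 N·m.
ω = 12.6 rad/s, so P_max = T_max·ω = 1.576×10^5 W.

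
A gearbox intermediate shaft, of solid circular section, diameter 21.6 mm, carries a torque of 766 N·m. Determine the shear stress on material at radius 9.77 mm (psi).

50800 psi

J = πd⁴/32 = π(0.0216)⁴/32 = 2.137×10^-8 m⁴.
Shear stress varies linearly with radius: τ = T·r/J = 766.0 × 0.00977 / 2.137×10^-8 = 3.502×10^8 Pa.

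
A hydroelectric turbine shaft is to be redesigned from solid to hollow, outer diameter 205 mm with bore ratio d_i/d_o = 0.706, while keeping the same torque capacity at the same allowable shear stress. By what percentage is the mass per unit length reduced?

39.3 %

Equal τ_max and T ⇒ the solid shaft needs d_s³ = d_o³(1−k⁴), so d_s = 205·(1−0.706⁴)^(1/3) = 186.4 mm.
Area ratio A_h/A_s = d_o²(1−k²)/d_s² = (1−k²)/(1−k⁴)^(2/3) = 0.6068.
Mass saving = 1 − 0.6068 = 39.3 %.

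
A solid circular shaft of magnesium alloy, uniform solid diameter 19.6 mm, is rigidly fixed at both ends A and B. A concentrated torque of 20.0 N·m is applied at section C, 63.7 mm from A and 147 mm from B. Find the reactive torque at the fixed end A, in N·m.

14.0 N·m

With uniform GJ and both ends fixed, compatibility θ_AC = θ_CB gives T_A·a = T_B·b, together with T_A + T_B = T₀.
T_A = T₀·b/(a+b) = 20.00·147/210.7 = 13.95 N·m; T_B = 6.047 N·m.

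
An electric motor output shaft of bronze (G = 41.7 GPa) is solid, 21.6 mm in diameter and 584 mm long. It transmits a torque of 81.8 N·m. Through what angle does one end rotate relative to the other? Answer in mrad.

J = πd⁴/32 = π(0.0216)⁴/32 = 2.137×10^-8 m⁴.
θ = T·L/(G·J) = 81.80 × 0.584 / (41.7×10⁹ × 2.137×10^-8) = 0.05361 rad.

53.6 mrad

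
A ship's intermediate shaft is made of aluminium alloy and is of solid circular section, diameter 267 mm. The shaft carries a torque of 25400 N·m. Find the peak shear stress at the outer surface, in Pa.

6.80e6 Pa

J = πd⁴/32 = π(0.267)⁴/32 = 4.989×10^-4 m⁴.
τ_max = T·r/J = 25400 × 0.134 / 4.989×10^-4 = 6.796×10^6 Pa.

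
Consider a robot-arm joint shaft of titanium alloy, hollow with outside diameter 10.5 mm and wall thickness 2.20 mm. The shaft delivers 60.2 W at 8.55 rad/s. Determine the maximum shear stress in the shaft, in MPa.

ω = 8.55 rad/s, so T = P/ω = 60.2 / 8.550 = 7.041 N·m.
J = π(d_o⁴ − d_i⁴)/32 = π(0.0105⁴ − 0.00610⁴)/32 = 1.057×10^-9 m⁴.
τ_max = T·r/J = 7.041 × 0.00525 / 1.057×10^-9 = 3.496×10^7 Pa.

35.0 MPa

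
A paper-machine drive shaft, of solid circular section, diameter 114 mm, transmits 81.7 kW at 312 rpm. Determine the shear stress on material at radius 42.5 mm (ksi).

ω = 2π·312/60 = 32.67 rad/s, so T = P/ω = 81.7×10³ / 32.67 = 2501 N·m.
J = πd⁴/32 = π(0.114)⁴/32 = 1.658×10^-5 m⁴.
Shear stress varies linearly with radius: τ = T·r/J = 2501 × 0.0425 / 1.658×10^-5 = 6.409×10^6 Pa.

0.930 ksi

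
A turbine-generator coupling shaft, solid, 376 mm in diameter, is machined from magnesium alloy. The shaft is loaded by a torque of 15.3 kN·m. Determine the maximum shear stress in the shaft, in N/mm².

J = πd⁴/32 = π(0.376)⁴/32 = 1.962×10^-3 m⁴.
τ_max = T·r/J = 15300 × 0.188 / 1.962×10^-3 = 1.466×10^6 Pa.

1.47 N/mm²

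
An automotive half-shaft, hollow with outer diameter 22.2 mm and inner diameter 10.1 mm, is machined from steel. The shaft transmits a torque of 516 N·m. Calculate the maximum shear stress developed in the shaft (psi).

36400 psi

J = π(d_o⁴ − d_i⁴)/32 = π(0.0222⁴ − 0.0101⁴)/32 = 2.282×10^-8 m⁴.
τ_max = T·r/J = 516.0 × 0.0111 / 2.282×10^-8 = 2.509×10^8 Pa.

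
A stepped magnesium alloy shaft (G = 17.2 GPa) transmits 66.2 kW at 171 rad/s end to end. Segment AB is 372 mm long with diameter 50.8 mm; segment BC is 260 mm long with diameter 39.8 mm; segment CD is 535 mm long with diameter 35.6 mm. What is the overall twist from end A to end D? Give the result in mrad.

ω = 171 rad/s, so T = P/ω = 66.2×10³ / 171.0 = 387.1 N·m.
J_AB = π(0.0508)⁴/32 = 6.54×10^-7 m⁴; J_BC = π(0.0398)⁴/32 = 2.46×10^-7 m⁴; J_CD = π(0.0356)⁴/32 = 1.58×10^-7 m⁴.
θ = (T/G)·Σ L_i/J_i = (387.1/17.2×10⁹)·(0.372/6.54×10^-7 + 0.260/2.46×10^-7 + 0.535/1.58×10^-7) = 0.1129 rad.

113 mrad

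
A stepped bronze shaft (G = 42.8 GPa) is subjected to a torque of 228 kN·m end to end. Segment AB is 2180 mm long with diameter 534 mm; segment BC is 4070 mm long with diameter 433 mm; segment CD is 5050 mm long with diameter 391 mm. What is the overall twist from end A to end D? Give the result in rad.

0.0195 rad

J_AB = π(0.534)⁴/32 = 7.98×10^-3 m⁴; J_BC = π(0.433)⁴/32 = 3.45×10^-3 m⁴; J_CD = π(0.391)⁴/32 = 2.29×10^-3 m⁴.
θ = (T/G)·Σ L_i/J_i = (228000/42.8×10⁹)·(2.18/7.98×10^-3 + 4.07/3.45×10^-3 + 5.05/2.29×10^-3) = 0.01946 rad.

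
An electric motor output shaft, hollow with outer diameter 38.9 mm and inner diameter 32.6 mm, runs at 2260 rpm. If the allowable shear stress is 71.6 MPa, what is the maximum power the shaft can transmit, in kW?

J = π(d_o⁴ − d_i⁴)/32 = π(0.0389⁴ − 0.0326⁴)/32 = 1.139×10^-7 m⁴.
T_max = τ_allow·J/r = 7.16×10^7 × 1.139×10^-7 / 0.0194 = 419.4 N·m.
ω = 2π·2260/60 = 236.7 rad/s, so P_max = T_max·ω = 9.925×10^4 W.

99.2 kW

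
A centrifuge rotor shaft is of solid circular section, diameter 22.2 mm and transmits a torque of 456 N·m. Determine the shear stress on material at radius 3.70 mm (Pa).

7.08e7 Pa

J = πd⁴/32 = π(0.0222)⁴/32 = 2.385×10^-8 m⁴.
Shear stress varies linearly with radius: τ = T·r/J = 456.0 × 0.00370 / 2.385×10^-8 = 7.075×10^7 Pa.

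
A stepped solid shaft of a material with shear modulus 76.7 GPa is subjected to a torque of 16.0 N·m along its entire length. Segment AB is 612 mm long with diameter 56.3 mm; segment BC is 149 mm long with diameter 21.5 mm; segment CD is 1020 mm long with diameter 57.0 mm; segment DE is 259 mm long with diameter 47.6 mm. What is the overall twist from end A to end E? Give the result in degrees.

J_AB = π(0.0563)⁴/32 = 9.86×10^-7 m⁴; J_BC = π(0.0215)⁴/32 = 2.10×10^-8 m⁴; J_CD = π(0.0570)⁴/32 = 1.04×10^-6 m⁴; J_DE = π(0.0476)⁴/32 = 5.04×10^-7 m⁴.
θ = (T/G)·Σ L_i/J_i = (16.00/76.7×10⁹)·(0.612/9.86×10^-7 + 0.149/2.10×10^-8 + 1.02/1.04×10^-6 + 0.259/5.04×10^-7) = 1.924×10^-3 rad.

0.110°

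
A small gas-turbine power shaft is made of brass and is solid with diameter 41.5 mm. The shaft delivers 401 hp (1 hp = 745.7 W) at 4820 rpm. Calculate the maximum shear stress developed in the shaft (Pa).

ω = 2π·4820/60 = 504.7 rad/s, so T = P/ω = 401×745.7 / 504.7 = 592.4 N·m.
J = πd⁴/32 = π(0.0415)⁴/32 = 2.912×10^-7 m⁴.
τ_max = T·r/J = 592.4 × 0.0208 / 2.912×10^-7 = 4.221×10^7 Pa.

4.22e7 Pa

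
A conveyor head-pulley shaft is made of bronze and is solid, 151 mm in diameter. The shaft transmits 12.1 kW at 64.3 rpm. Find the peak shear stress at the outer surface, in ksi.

ω = 2π·64.3/60 = 6.733 rad/s, so T = P/ω = 12.1×10³ / 6.733 = 1797 N·m.
J = πd⁴/32 = π(0.151)⁴/32 = 5.104×10^-5 m⁴.
τ_max = T·r/J = 1797 × 0.0755 / 5.104×10^-5 = 2.658×10^6 Pa.

0.386 ksi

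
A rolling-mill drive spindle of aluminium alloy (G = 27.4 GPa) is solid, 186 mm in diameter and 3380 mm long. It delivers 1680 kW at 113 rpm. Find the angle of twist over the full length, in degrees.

ω = 2π·113/60 = 11.83 rad/s, so T = P/ω = 1680×10³ / 11.83 = 142000 N·m.
J = πd⁴/32 = π(0.186)⁴/32 = 1.175×10^-4 m⁴.
θ = T·L/(G·J) = 142000 × 3.38 / (27.4×10⁹ × 1.175×10^-4) = 0.1490 rad.

8.54°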